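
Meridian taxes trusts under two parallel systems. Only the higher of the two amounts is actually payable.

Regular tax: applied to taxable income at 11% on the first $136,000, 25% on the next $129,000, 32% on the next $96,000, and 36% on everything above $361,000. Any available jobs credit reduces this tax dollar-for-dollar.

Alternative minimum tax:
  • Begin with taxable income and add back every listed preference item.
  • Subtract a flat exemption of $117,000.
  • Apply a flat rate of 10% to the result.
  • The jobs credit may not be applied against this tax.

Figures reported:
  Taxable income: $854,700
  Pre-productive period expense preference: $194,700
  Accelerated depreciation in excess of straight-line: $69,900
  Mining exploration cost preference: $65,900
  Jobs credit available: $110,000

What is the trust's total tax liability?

$145,662

Alternative minimum tax:
  Adjusted income: $854,700 + $194,700 + $69,900 + $65,900 = $1,185,200
  Less exemption $117,000 → base $1,068,200
  $1,068,200 × 10% = $106,820

Regular tax:
  $136,000 × 11% = $14,960
  $129,000 × 25% = $32,250
  $96,000 × 32% = $30,720
  $493,700 × 36% = $177,732
  → $255,662
  Less jobs credit $110,000 → $145,662

$145,662 > $106,820, so the regular tax governs.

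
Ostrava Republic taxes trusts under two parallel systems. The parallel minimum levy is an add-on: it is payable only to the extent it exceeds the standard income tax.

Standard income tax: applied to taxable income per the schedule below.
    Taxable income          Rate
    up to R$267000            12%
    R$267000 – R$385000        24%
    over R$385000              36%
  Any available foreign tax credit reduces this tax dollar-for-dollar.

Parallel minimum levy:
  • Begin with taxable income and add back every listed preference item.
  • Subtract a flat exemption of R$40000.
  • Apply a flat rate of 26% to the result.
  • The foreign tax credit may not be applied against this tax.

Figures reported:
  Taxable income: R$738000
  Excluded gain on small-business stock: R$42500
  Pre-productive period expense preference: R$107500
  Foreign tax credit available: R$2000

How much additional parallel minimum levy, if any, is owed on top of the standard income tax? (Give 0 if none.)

Parallel minimum levy:
  Adjusted income: R$738000 + R$42500 + R$107500 = R$888000
  Less exemption R$40000 → base R$848000
  R$848000 × 26% = R$220480

Standard income tax:
  R$267000 × 12% = R$32040
  R$118000 × 24% = R$28320
  R$353000 × 36% = R$127080
  → R$187440
  Less foreign tax credit R$2000 → R$185440

Excess of parallel minimum levy over standard income tax: R$220480 − R$185440 = R$35040.

R$35040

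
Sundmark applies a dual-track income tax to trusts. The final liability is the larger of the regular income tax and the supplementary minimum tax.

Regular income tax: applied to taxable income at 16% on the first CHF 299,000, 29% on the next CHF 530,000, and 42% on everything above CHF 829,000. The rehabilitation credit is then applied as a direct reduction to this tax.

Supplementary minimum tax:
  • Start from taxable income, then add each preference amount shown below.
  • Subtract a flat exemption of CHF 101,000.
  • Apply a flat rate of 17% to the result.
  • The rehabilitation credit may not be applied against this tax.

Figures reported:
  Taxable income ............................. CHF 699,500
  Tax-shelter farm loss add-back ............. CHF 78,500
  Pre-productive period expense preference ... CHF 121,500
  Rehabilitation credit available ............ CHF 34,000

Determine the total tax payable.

Regular income tax:
  CHF 299,000 × 16% = CHF 47,840
  CHF 400,500 × 29% = CHF 116,145
  → CHF 163,985
  Less rehabilitation credit CHF 34,000 → CHF 129,985

Supplementary minimum tax:
  Adjusted income: CHF 699,500 + CHF 78,500 + CHF 121,500 = CHF 899,500
  Less exemption CHF 101,000 → base CHF 798,500
  CHF 798,500 × 17% = CHF 135,745

CHF 135,745 > CHF 129,985, so the supplementary minimum tax is the binding amount.

CHF 135,745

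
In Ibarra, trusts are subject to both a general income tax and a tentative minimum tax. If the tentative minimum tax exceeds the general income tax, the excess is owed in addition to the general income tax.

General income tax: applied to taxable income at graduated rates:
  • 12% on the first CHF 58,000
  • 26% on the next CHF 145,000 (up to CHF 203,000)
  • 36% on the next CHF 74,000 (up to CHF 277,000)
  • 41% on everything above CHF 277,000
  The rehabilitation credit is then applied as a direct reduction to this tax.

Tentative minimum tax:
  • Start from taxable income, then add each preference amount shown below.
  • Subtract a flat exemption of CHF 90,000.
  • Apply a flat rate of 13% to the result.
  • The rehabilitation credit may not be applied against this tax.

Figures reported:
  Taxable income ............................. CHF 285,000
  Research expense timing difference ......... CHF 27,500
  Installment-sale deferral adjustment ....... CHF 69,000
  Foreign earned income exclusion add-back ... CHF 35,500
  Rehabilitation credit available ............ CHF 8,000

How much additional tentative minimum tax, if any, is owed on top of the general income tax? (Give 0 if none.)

CHF 0

General income tax:
  CHF 58,000 × 12% = CHF 6,960
  CHF 145,000 × 26% = CHF 37,700
  CHF 74,000 × 36% = CHF 26,640
  CHF 8,000 × 41% = CHF 3,280
  → CHF 74,580
  Less rehabilitation credit CHF 8,000 → CHF 66,580

Tentative minimum tax:
  Adjusted income: CHF 285,000 + CHF 27,500 + CHF 69,000 + CHF 35,500 = CHF 417,000
  Less exemption CHF 90,000 → base CHF 327,000
  CHF 327,000 × 13% = CHF 42,510

CHF 42,510 ≤ CHF 66,580, so no add-on is due.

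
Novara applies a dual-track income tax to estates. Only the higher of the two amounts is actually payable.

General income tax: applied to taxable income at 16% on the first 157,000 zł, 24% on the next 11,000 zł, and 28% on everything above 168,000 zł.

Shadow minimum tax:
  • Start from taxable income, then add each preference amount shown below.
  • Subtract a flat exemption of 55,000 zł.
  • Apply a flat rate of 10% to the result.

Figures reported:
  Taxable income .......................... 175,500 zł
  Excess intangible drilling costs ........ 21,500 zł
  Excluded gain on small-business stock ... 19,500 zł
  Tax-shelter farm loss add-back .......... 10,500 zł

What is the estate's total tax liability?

29,860 zł

General income tax:
  157,000 zł × 16% = 25,120 zł
  11,000 zł × 24% = 2,640 zł
  7,500 zł × 28% = 2,100 zł
  → 29,860 zł

Shadow minimum tax:
  Adjusted income: 175,500 zł + 21,500 zł + 19,500 zł + 10,500 zł = 227,000 zł
  Less exemption 55,000 zł → base 172,000 zł
  172,000 zł × 10% = 17,200 zł

29,860 zł > 17,200 zł, so the general income tax governs.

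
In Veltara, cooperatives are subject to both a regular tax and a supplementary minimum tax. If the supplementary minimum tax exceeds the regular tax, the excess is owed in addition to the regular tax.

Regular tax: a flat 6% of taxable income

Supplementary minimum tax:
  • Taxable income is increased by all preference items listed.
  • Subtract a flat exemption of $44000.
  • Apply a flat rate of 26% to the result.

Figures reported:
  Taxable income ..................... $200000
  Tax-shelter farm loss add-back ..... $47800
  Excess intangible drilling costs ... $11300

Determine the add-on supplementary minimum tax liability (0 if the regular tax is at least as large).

Regular tax:
  $200000 × 6% = $12000

Supplementary minimum tax:
  Adjusted income: $200000 + $47800 + $11300 = $259100
  Less exemption $44000 → base $215100
  $215100 × 26% = $55926

Excess of supplementary minimum tax over regular tax: $55926 − $12000 = $43926.

$43926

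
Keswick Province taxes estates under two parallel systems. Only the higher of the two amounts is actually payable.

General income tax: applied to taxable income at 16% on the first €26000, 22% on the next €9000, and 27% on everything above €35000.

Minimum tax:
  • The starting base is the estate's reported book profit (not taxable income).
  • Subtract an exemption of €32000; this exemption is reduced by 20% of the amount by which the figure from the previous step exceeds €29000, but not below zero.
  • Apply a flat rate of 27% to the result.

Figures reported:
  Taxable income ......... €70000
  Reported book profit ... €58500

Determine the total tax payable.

€15590

General income tax:
  €26000 × 16% = €4160
  €9000 × 22% = €1980
  €35000 × 27% = €9450
  → €15590

Minimum tax:
  Base (reported book profit): €58500
  Exemption: €32000 − 20% × (€58500 − €29000) = €32000 − €5900 = €26100
  Base: €58500 − €26100 = €32400
  €32400 × 27% = €8748

€15590 > €8748, so the general income tax governs.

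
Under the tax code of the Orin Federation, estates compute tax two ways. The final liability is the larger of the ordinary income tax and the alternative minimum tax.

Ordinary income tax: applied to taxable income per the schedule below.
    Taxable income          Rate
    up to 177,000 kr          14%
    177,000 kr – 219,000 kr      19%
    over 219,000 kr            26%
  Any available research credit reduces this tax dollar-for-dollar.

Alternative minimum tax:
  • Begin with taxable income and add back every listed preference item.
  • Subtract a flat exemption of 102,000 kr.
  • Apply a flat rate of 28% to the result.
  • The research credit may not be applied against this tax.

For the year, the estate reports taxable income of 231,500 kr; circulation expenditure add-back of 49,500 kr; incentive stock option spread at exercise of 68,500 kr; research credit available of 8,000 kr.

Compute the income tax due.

69,300 kr

Alternative minimum tax:
  Adjusted income: 231,500 kr + 49,500 kr + 68,500 kr = 349,500 kr
  Less exemption 102,000 kr → base 247,500 kr
  247,500 kr × 28% = 69,300 kr

Ordinary income tax:
  177,000 kr × 14% = 24,780 kr
  42,000 kr × 19% = 7,980 kr
  12,500 kr × 26% = 3,250 kr
  → 36,010 kr
  Less research credit 8,000 kr → 28,010 kr

69,300 kr > 28,010 kr, so the alternative minimum tax is the binding amount.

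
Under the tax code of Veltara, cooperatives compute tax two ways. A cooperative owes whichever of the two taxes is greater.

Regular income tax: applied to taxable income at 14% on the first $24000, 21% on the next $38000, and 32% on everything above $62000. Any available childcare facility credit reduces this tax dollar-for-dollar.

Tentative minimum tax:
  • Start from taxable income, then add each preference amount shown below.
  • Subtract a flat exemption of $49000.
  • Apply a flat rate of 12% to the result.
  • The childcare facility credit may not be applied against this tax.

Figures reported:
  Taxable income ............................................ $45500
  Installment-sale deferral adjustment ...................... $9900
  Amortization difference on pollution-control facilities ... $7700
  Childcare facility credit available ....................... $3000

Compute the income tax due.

Tentative minimum tax:
  Adjusted income: $45500 + $9900 + $7700 = $63100
  Less exemption $49000 → base $14100
  $14100 × 12% = $1692

Regular income tax:
  $24000 × 14% = $3360
  $21500 × 21% = $4515
  → $7875
  Less childcare facility credit $3000 → $4875

$4875 > $1692, so the regular income tax governs.

$4875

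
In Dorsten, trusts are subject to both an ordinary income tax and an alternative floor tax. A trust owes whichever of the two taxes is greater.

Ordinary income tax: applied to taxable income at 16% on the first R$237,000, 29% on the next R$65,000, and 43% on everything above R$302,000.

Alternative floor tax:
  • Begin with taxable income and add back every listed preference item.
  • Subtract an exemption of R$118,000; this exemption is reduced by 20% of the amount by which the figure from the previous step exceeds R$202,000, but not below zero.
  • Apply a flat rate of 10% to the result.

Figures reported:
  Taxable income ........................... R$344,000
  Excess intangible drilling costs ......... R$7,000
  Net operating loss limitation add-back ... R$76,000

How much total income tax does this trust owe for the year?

Alternative floor tax:
  Adjusted income: R$344,000 + R$7,000 + R$76,000 = R$427,000
  Exemption: R$118,000 − 20% × (R$427,000 − R$202,000) = R$118,000 − R$45,000 = R$73,000
  Base: R$427,000 − R$73,000 = R$354,000
  R$354,000 × 10% = R$35,400

Ordinary income tax:
  R$237,000 × 16% = R$37,920
  R$65,000 × 29% = R$18,850
  R$42,000 × 43% = R$18,060
  → R$74,830

R$74,830 > R$35,400, so the ordinary income tax governs.

R$74,830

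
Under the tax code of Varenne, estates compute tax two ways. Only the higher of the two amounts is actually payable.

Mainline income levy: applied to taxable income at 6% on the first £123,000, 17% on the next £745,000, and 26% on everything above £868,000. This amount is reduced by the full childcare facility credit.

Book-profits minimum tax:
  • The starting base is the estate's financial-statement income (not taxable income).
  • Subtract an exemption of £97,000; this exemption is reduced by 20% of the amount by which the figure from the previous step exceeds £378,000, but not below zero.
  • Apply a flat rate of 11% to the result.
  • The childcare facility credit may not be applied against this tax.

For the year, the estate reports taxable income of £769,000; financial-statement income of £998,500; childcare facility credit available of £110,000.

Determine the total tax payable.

Book-profits minimum tax:
  Base (financial-statement income): £998,500
  Exemption: 20% × (£998,500 − £378,000) = £124,100 ≥ £97,000, so the exemption is fully phased out
  Base: £998,500 − £0 = £998,500
  £998,500 × 11% = £109,835

Mainline income levy:
  £123,000 × 6% = £7,380
  £646,000 × 17% = £109,820
  → £117,200
  Less childcare facility credit £110,000 → £7,200

£109,835 > £7,200, so the book-profits minimum tax is the binding amount.

£109,835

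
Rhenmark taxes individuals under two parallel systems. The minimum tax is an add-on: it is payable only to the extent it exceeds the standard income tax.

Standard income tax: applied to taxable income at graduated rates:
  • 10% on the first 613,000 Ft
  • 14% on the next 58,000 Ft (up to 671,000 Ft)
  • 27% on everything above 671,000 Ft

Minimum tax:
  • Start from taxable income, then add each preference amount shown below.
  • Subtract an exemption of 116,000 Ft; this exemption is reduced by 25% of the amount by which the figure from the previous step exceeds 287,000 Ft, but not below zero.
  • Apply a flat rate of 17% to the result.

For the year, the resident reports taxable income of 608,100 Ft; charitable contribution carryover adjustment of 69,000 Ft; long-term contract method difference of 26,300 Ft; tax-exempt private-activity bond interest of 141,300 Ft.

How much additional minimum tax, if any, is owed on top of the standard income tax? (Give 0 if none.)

82,789 Ft

Minimum tax:
  Adjusted income: 608,100 Ft + 69,000 Ft + 26,300 Ft + 141,300 Ft = 844,700 Ft
  Exemption: 25% × (844,700 Ft − 287,000 Ft) = 139,425 Ft ≥ 116,000 Ft, so the exemption is fully phased out
  Base: 844,700 Ft − 0 Ft = 844,700 Ft
  844,700 Ft × 17% = 143,599 Ft

Standard income tax:
  608,100 Ft × 10% = 60,810 Ft

Excess of minimum tax over standard income tax: 143,599 Ft − 60,810 Ft = 82,789 Ft.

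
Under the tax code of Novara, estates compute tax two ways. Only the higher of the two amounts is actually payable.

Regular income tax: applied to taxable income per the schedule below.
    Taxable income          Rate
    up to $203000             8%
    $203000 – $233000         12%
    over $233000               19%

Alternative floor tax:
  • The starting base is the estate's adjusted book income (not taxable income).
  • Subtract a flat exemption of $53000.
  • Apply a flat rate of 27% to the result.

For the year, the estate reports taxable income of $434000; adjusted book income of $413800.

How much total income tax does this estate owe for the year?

Regular income tax:
  $203000 × 8% = $16240
  $30000 × 12% = $3600
  $201000 × 19% = $38190
  → $58030

Alternative floor tax:
  Base (adjusted book income): $413800
  Less exemption $53000 → base $360800
  $360800 × 27% = $97416

$97416 > $58030, so the alternative floor tax is the binding amount.

$97416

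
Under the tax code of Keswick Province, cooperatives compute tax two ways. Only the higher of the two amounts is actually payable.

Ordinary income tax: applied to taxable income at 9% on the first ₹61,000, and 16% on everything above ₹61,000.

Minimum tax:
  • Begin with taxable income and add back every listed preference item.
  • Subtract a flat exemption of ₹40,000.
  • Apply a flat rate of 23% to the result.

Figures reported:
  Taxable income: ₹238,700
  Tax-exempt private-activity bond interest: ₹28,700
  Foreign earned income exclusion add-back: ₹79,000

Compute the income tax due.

Minimum tax:
  Adjusted income: ₹238,700 + ₹28,700 + ₹79,000 = ₹346,400
  Less exemption ₹40,000 → base ₹306,400
  ₹306,400 × 23% = ₹70,472

Ordinary income tax:
  ₹61,000 × 9% = ₹5,490
  ₹177,700 × 16% = ₹28,432
  → ₹33,922

₹70,472 > ₹33,922, so the minimum tax is the binding amount.

₹70,472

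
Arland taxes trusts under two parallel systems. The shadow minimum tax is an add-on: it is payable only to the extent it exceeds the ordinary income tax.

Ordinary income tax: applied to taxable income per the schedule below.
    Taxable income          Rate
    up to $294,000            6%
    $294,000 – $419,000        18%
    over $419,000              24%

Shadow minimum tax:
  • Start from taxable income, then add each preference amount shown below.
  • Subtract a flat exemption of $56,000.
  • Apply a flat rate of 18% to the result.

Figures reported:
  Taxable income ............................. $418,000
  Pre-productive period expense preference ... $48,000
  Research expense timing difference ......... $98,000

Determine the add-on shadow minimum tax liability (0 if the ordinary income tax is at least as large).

Ordinary income tax:
  $294,000 × 6% = $17,640
  $124,000 × 18% = $22,320
  → $39,960

Shadow minimum tax:
  Adjusted income: $418,000 + $48,000 + $98,000 = $564,000
  Less exemption $56,000 → base $508,000
  $508,000 × 18% = $91,440

Excess of shadow minimum tax over ordinary income tax: $91,440 − $39,960 = $51,480.

$51,480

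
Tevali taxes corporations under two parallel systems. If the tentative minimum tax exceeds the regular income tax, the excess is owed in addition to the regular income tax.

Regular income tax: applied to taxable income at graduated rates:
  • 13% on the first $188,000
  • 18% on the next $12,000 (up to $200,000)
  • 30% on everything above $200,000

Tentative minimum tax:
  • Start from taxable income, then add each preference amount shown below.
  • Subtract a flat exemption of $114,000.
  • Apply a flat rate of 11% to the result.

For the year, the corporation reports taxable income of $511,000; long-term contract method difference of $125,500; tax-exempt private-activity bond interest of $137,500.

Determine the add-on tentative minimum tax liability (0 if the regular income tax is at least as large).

Regular income tax:
  $188,000 × 13% = $24,440
  $12,000 × 18% = $2,160
  $311,000 × 30% = $93,300
  → $119,900

Tentative minimum tax:
  Adjusted income: $511,000 + $125,500 + $137,500 = $774,000
  Less exemption $114,000 → base $660,000
  $660,000 × 11% = $72,600

$72,600 ≤ $119,900, so no add-on is due.

$0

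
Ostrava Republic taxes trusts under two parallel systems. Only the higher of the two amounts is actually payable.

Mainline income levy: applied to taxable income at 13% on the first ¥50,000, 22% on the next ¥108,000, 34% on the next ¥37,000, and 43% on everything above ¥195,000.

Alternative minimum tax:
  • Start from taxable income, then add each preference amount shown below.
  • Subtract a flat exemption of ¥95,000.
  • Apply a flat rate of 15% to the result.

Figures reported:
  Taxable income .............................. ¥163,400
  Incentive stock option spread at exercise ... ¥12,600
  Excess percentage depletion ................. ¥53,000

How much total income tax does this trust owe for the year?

Alternative minimum tax:
  Adjusted income: ¥163,400 + ¥12,600 + ¥53,000 = ¥229,000
  Less exemption ¥95,000 → base ¥134,000
  ¥134,000 × 15% = ¥20,100

Mainline income levy:
  ¥50,000 × 13% = ¥6,500
  ¥108,000 × 22% = ¥23,760
  ¥5,400 × 34% = ¥1,836
  → ¥32,096

¥32,096 > ¥20,100, so the mainline income levy governs.

¥32,096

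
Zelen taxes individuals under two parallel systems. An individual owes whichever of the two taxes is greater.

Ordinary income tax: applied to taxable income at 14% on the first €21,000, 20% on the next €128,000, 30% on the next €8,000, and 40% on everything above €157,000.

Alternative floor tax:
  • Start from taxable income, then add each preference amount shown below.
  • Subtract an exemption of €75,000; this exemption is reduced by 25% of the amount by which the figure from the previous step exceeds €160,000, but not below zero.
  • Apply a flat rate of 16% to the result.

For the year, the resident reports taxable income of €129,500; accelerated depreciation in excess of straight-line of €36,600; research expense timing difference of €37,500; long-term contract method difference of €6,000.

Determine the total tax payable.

Ordinary income tax:
  €21,000 × 14% = €2,940
  €108,500 × 20% = €21,700
  → €24,640

Alternative floor tax:
  Adjusted income: €129,500 + €36,600 + €37,500 + €6,000 = €209,600
  Exemption: €75,000 − 25% × (€209,600 − €160,000) = €75,000 − €12,400 = €62,600
  Base: €209,600 − €62,600 = €147,000
  €147,000 × 16% = €23,520

€24,640 > €23,520, so the ordinary income tax governs.

€24,640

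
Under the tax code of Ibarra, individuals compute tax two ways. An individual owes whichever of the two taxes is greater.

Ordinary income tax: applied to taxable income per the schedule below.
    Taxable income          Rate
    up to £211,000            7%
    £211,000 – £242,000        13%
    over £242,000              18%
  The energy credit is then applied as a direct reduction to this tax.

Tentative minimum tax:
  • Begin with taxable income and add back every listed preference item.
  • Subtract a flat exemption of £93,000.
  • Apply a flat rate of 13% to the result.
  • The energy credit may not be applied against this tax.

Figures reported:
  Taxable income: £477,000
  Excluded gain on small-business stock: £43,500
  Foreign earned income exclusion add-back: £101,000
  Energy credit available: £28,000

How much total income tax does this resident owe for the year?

Tentative minimum tax:
  Adjusted income: £477,000 + £43,500 + £101,000 = £621,500
  Less exemption £93,000 → base £528,500
  £528,500 × 13% = £68,705

Ordinary income tax:
  £211,000 × 7% = £14,770
  £31,000 × 13% = £4,030
  £235,000 × 18% = £42,300
  → £61,100
  Less energy credit £28,000 → £33,100

£68,705 > £33,100, so the tentative minimum tax is the binding amount.

£68,705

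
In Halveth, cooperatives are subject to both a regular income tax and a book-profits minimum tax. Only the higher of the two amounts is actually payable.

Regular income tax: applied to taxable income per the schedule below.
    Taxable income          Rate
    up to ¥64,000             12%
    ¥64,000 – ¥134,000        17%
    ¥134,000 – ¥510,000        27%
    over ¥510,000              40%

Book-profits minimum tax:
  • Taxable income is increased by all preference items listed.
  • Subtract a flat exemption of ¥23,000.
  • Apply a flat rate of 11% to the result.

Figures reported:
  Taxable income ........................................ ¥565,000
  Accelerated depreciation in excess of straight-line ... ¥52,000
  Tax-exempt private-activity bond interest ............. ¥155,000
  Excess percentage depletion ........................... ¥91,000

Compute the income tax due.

¥143,100

Book-profits minimum tax:
  Adjusted income: ¥565,000 + ¥52,000 + ¥155,000 + ¥91,000 = ¥863,000
  Less exemption ¥23,000 → base ¥840,000
  ¥840,000 × 11% = ¥92,400

Regular income tax:
  ¥64,000 × 12% = ¥7,680
  ¥70,000 × 17% = ¥11,900
  ¥376,000 × 27% = ¥101,520
  ¥55,000 × 40% = ¥22,000
  → ¥143,100

¥143,100 > ¥92,400, so the regular income tax governs.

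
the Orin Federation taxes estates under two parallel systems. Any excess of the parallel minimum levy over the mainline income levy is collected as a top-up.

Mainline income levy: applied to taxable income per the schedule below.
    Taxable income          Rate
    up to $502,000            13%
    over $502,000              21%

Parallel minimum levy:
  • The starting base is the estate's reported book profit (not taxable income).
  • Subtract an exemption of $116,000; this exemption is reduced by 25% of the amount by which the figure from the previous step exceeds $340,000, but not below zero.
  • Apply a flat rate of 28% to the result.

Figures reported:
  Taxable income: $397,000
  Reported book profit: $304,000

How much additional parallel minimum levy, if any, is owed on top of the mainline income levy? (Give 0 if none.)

$1,030

Mainline income levy:
  $397,000 × 13% = $51,610

Parallel minimum levy:
  Base (reported book profit): $304,000
  Exemption: $304,000 ≤ $340,000, so full $116,000 applies
  Base: $304,000 − $116,000 = $188,000
  $188,000 × 28% = $52,640

Excess of parallel minimum levy over mainline income levy: $52,640 − $51,610 = $1,030.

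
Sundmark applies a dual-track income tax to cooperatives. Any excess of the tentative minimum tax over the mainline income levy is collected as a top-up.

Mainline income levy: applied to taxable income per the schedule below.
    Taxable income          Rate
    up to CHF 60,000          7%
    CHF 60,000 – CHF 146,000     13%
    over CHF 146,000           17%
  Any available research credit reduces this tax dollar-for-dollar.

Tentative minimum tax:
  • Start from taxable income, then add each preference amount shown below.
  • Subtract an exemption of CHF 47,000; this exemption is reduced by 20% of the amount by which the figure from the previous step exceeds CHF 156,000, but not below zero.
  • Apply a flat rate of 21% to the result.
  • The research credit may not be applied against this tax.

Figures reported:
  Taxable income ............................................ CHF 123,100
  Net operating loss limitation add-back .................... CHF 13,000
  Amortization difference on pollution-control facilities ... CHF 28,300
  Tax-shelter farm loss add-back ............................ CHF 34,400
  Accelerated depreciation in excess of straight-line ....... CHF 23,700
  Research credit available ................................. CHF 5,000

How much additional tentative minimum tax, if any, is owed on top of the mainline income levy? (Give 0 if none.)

CHF 32,245

Tentative minimum tax:
  Adjusted income: CHF 123,100 + CHF 13,000 + CHF 28,300 + CHF 34,400 + CHF 23,700 = CHF 222,500
  Exemption: CHF 47,000 − 20% × (CHF 222,500 − CHF 156,000) = CHF 47,000 − CHF 13,300 = CHF 33,700
  Base: CHF 222,500 − CHF 33,700 = CHF 188,800
  CHF 188,800 × 21% = CHF 39,648

Mainline income levy:
  CHF 60,000 × 7% = CHF 4,200
  CHF 63,100 × 13% = CHF 8,203
  → CHF 12,403
  Less research credit CHF 5,000 → CHF 7,403

Excess of tentative minimum tax over mainline income levy: CHF 39,648 − CHF 7,403 = CHF 32,245.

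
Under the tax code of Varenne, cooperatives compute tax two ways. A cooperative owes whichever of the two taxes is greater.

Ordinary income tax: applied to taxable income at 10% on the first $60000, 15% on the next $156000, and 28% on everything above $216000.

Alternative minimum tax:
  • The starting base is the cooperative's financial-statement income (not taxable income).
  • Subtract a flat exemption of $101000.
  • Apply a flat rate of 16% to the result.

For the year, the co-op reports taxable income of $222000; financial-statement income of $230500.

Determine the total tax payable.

Ordinary income tax:
  $60000 × 10% = $6000
  $156000 × 15% = $23400
  $6000 × 28% = $1680
  → $31080

Alternative minimum tax:
  Base (financial-statement income): $230500
  Less exemption $101000 → base $129500
  $129500 × 16% = $20720

$31080 > $20720, so the ordinary income tax governs.

$31080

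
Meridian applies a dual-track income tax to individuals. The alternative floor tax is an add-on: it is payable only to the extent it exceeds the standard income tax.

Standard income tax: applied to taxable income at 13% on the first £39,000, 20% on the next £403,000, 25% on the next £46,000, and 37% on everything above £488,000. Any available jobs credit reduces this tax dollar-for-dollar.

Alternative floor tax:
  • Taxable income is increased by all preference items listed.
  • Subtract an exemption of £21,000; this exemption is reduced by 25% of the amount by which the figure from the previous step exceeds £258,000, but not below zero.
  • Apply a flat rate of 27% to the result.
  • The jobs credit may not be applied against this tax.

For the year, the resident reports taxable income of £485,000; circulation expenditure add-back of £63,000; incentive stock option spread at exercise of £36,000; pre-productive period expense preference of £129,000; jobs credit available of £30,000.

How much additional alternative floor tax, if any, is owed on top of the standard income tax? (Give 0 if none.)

£126,090

Standard income tax:
  £39,000 × 13% = £5,070
  £403,000 × 20% = £80,600
  £43,000 × 25% = £10,750
  → £96,420
  Less jobs credit £30,000 → £66,420

Alternative floor tax:
  Adjusted income: £485,000 + £63,000 + £36,000 + £129,000 = £713,000
  Exemption: 25% × (£713,000 − £258,000) = £113,750 ≥ £21,000, so the exemption is fully phased out
  Base: £713,000 − £0 = £713,000
  £713,000 × 27% = £192,510

Excess of alternative floor tax over standard income tax: £192,510 − £66,420 = £126,090.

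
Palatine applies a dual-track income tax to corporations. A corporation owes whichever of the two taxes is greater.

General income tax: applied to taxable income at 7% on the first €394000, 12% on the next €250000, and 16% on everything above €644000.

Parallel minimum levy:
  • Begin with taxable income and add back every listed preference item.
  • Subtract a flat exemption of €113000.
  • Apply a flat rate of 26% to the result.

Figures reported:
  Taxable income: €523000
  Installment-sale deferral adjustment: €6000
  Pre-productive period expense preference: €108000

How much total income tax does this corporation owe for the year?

€136240

Parallel minimum levy:
  Adjusted income: €523000 + €6000 + €108000 = €637000
  Less exemption €113000 → base €524000
  €524000 × 26% = €136240

General income tax:
  €394000 × 7% = €27580
  €129000 × 12% = €15480
  → €43060

€136240 > €43060, so the parallel minimum levy is the binding amount.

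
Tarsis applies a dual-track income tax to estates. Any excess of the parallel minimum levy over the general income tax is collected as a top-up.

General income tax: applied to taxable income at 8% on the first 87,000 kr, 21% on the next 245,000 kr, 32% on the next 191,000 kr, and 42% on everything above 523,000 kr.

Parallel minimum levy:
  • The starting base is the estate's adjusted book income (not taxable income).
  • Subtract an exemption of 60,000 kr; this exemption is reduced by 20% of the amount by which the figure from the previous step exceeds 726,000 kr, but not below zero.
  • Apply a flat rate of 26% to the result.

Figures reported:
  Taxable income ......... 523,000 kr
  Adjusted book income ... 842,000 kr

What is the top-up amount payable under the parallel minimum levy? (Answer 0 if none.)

89,822 kr

General income tax:
  87,000 kr × 8% = 6,960 kr
  245,000 kr × 21% = 51,450 kr
  191,000 kr × 32% = 61,120 kr
  → 119,530 kr

Parallel minimum levy:
  Base (adjusted book income): 842,000 kr
  Exemption: 60,000 kr − 20% × (842,000 kr − 726,000 kr) = 60,000 kr − 23,200 kr = 36,800 kr
  Base: 842,000 kr − 36,800 kr = 805,200 kr
  805,200 kr × 26% = 209,352 kr

Excess of parallel minimum levy over general income tax: 209,352 kr − 119,530 kr = 89,822 kr.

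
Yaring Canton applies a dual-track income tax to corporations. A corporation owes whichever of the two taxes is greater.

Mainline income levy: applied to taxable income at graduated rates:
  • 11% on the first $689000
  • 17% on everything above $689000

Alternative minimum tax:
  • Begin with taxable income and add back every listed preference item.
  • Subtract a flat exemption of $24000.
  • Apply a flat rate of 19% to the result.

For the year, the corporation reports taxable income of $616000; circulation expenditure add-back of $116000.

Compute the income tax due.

$134520

Alternative minimum tax:
  Adjusted income: $616000 + $116000 = $732000
  Less exemption $24000 → base $708000
  $708000 × 19% = $134520

Mainline income levy:
  $616000 × 11% = $67760

$134520 > $67760, so the alternative minimum tax is the binding amount.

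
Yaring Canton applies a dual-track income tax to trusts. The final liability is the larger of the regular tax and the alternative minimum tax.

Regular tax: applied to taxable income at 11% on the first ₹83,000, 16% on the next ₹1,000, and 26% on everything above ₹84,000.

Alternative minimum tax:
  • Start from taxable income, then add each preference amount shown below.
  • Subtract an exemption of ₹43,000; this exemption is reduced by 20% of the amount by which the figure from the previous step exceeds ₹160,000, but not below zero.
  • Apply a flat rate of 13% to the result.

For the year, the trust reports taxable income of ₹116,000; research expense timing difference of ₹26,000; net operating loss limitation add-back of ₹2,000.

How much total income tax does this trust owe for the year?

Regular tax:
  ₹83,000 × 11% = ₹9,130
  ₹1,000 × 16% = ₹160
  ₹32,000 × 26% = ₹8,320
  → ₹17,610

Alternative minimum tax:
  Adjusted income: ₹116,000 + ₹26,000 + ₹2,000 = ₹144,000
  Exemption: ₹144,000 ≤ ₹160,000, so full ₹43,000 applies
  Base: ₹144,000 − ₹43,000 = ₹101,000
  ₹101,000 × 13% = ₹13,130

₹17,610 > ₹13,130, so the regular tax governs.

₹17,610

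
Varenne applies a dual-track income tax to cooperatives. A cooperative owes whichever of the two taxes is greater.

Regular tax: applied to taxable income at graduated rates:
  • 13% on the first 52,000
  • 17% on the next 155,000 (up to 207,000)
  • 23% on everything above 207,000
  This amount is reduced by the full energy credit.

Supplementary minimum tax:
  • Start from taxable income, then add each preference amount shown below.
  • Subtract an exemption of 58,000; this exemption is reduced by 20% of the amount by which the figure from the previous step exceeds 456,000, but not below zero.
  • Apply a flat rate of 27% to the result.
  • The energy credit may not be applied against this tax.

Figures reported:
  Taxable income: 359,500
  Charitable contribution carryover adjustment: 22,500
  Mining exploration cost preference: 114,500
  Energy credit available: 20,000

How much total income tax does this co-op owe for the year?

Supplementary minimum tax:
  Adjusted income: 359,500 + 22,500 + 114,500 = 496,500
  Exemption: 58,000 − 20% × (496,500 − 456,000) = 58,000 − 8,100 = 49,900
  Base: 496,500 − 49,900 = 446,600
  446,600 × 27% = 120,582

Regular tax:
  52,000 × 13% = 6,760
  155,000 × 17% = 26,350
  152,500 × 23% = 35,075
  → 68,185
  Less energy credit 20,000 → 48,185

120,582 > 48,185, so the supplementary minimum tax is the binding amount.

120,582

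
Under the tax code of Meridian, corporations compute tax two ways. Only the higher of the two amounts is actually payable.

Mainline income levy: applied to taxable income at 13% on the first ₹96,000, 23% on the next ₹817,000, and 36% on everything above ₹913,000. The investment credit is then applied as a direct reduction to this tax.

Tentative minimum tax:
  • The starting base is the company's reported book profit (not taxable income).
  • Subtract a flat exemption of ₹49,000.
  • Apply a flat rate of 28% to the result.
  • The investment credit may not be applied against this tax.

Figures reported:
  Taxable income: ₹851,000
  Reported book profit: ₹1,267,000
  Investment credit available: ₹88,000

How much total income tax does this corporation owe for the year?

Mainline income levy:
  ₹96,000 × 13% = ₹12,480
  ₹755,000 × 23% = ₹173,650
  → ₹186,130
  Less investment credit ₹88,000 → ₹98,130

Tentative minimum tax:
  Base (reported book profit): ₹1,267,000
  Less exemption ₹49,000 → base ₹1,218,000
  ₹1,218,000 × 28% = ₹341,040

₹341,040 > ₹98,130, so the tentative minimum tax is the binding amount.

₹341,040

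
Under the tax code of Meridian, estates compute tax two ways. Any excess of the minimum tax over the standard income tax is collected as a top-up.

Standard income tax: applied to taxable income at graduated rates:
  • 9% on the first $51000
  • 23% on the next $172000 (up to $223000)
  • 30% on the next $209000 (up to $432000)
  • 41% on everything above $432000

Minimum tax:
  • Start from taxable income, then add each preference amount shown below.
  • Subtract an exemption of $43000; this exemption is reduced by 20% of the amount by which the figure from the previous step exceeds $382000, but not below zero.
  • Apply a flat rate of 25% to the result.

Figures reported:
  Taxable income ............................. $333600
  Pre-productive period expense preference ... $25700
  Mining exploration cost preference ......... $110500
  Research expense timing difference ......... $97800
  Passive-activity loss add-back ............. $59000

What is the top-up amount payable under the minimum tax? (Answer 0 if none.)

$79320

Minimum tax:
  Adjusted income: $333600 + $25700 + $110500 + $97800 + $59000 = $626600
  Exemption: 20% × ($626600 − $382000) = $48920 ≥ $43000, so the exemption is fully phased out
  Base: $626600 − $0 = $626600
  $626600 × 25% = $156650

Standard income tax:
  $51000 × 9% = $4590
  $172000 × 23% = $39560
  $110600 × 30% = $33180
  → $77330

Excess of minimum tax over standard income tax: $156650 − $77330 = $79320.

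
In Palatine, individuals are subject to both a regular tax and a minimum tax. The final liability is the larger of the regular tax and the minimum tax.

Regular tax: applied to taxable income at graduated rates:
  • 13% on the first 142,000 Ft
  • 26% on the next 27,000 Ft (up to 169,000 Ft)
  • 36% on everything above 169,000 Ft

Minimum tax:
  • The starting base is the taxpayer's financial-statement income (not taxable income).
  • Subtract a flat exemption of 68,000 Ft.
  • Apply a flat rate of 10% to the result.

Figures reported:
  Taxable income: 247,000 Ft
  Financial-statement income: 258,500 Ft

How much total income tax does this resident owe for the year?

53,560 Ft

Regular tax:
  142,000 Ft × 13% = 18,460 Ft
  27,000 Ft × 26% = 7,020 Ft
  78,000 Ft × 36% = 28,080 Ft
  → 53,560 Ft

Minimum tax:
  Base (financial-statement income): 258,500 Ft
  Less exemption 68,000 Ft → base 190,500 Ft
  190,500 Ft × 10% = 19,050 Ft

53,560 Ft > 19,050 Ft, so the regular tax governs.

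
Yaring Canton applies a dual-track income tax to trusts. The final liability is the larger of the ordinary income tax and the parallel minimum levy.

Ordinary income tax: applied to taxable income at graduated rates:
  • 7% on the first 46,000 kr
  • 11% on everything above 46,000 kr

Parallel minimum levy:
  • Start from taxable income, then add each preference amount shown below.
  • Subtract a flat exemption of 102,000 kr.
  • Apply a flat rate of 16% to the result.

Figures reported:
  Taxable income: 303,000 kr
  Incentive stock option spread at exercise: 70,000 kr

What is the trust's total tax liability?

Ordinary income tax:
  46,000 kr × 7% = 3,220 kr
  257,000 kr × 11% = 28,270 kr
  → 31,490 kr

Parallel minimum levy:
  Adjusted income: 303,000 kr + 70,000 kr = 373,000 kr
  Less exemption 102,000 kr → base 271,000 kr
  271,000 kr × 16% = 43,360 kr

43,360 kr > 31,490 kr, so the parallel minimum levy is the binding amount.

43,360 kr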